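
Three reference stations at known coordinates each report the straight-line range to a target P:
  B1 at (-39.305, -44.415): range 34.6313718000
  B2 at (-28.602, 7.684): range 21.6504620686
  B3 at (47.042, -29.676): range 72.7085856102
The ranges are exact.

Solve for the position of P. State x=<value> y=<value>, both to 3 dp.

eq1: (x + 39.305)² + (y + 44.415)² = 34.6313718000²
eq2: (x + 28.602)² + (y − 7.684)² = 21.6504620686²
eq3: (x − 47.042)² + (y + 29.676)² = 72.7085856102²
eq3−eq2, eq3−eq1 (x²,y² cancel):
  -151.288·x + 74.720·y = 2601.299434
  -172.694·x − 29.478·y = 4511.167019
det = -151.288·-29.478 − 74.720·-172.694 = 17363.363344
x = (2601.299434·-29.478 − 74.720·4511.167019) / 17363.363344 = -23.829226
y = (-151.288·4511.167019 − 2601.299434·-172.694) / 17363.363344 = -13.433839

x=-23.829 y=-13.434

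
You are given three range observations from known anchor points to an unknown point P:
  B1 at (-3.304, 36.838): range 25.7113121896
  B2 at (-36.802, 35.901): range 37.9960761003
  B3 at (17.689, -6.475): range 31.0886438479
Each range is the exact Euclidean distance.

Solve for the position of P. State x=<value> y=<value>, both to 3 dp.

eq1: (x + 3.304)² + (y − 36.838)² = 25.7113121896²
eq2: (x + 36.802)² + (y − 35.901)² = 37.9960761003²
eq3: (x − 17.689)² + (y + 6.475)² = 31.0886438479²
eq1−eq2, eq1−eq3 (x²,y² cancel):
  -66.996·x − 1.874·y = 492.684120
  41.986·x − 86.626·y = -1318.560516
det = -66.996·-86.626 − -1.874·41.986 = 5882.277260
x = (492.684120·-86.626 − -1.874·-1318.560516) / 5882.277260 = -7.675639
y = (-66.996·-1318.560516 − 492.684120·41.986) / 5882.277260 = 11.501064

x=-7.676 y=11.501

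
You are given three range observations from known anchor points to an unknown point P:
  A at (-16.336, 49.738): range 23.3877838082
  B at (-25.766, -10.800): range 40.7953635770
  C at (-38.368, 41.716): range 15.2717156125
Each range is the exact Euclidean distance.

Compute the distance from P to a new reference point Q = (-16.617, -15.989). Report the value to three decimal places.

eq1: (x + 16.336)² + (y − 49.738)² = 23.3877838082²
eq2: (x + 25.766)² + (y + 10.800)² = 40.7953635770²
eq3: (x + 38.368)² + (y − 41.716)² = 15.2717156125²
eq2−eq3, eq2−eq1 (x²,y² cancel):
  -25.204·x + 105.032·y = 3862.837716
  18.860·x + 121.076·y = 3077.480042
det = -25.204·121.076 − 105.032·18.860 = -5032.503024
x = (3862.837716·121.076 − 105.032·3077.480042) / -5032.503024 = -28.706005
y = (-25.204·3077.480042 − 3862.837716·18.860) / -5032.503024 = 29.889287
|P − Q| = √((-28.706005 − -16.617)² + (29.889287 − -15.989)²) = 47.444296

47.444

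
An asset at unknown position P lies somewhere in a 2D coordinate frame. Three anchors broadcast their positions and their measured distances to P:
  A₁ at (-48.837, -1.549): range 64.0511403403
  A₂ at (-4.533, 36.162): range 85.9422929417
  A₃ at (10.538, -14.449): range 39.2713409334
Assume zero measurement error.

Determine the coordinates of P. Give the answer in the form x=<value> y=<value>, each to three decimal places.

eq1: (x + 48.837)² + (y + 1.549)² = 64.0511403403²
eq2: (x + 4.533)² + (y − 36.162)² = 85.9422929417²
eq3: (x − 10.538)² + (y + 14.449)² = 39.2713409334²
eq2−eq1, eq2−eq3 (x²,y² cancel):
  -88.608·x − 75.422·y = 4342.742774
  30.142·x − 101.222·y = 4835.424209
det = -88.608·-101.222 − -75.422·30.142 = 11242.448900
x = (4342.742774·-101.222 − -75.422·4835.424209) / 11242.448900 = -6.660804
y = (-88.608·4835.424209 − 4342.742774·30.142) / 11242.448900 = -49.753948

x=-6.661 y=-49.754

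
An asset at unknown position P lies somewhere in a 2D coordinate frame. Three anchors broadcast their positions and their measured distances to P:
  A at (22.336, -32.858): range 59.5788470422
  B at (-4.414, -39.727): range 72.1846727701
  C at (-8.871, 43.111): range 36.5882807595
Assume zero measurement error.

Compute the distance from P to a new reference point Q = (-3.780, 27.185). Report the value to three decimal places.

eq1: (x − 22.336)² + (y + 32.858)² = 59.5788470422²
eq2: (x + 4.414)² + (y + 39.727)² = 72.1846727701²
eq3: (x + 8.871)² + (y − 43.111)² = 36.5882807595²
eq1−eq3, eq1−eq2 (x²,y² cancel):
  -62.414·x + 151.938·y = 2569.644628
  -53.500·x − 13.738·y = -1641.815103
det = -62.414·-13.738 − 151.938·-53.500 = 8986.126532
x = (2569.644628·-13.738 − 151.938·-1641.815103) / 8986.126532 = 23.831439
y = (-62.414·-1641.815103 − 2569.644628·-53.500) / 8986.126532 = 26.702076
|P − Q| = √((23.831439 − -3.780)² + (26.702076 − 27.185)²) = 27.615662

27.616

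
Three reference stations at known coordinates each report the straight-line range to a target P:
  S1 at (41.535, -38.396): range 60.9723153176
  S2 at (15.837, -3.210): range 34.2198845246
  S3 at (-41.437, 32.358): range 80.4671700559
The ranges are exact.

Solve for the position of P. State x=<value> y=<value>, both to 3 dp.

eq1: (x − 41.535)² + (y + 38.396)² = 60.9723153176²
eq2: (x − 15.837)² + (y + 3.210)² = 34.2198845246²
eq3: (x + 41.437)² + (y − 32.358)² = 80.4671700559²
eq2−eq1, eq2−eq3 (x²,y² cancel):
  51.396·x − 70.372·y = 391.671634
  -114.548·x + 71.136·y = -2801.014496
det = 51.396·71.136 − -70.372·-114.548 = -4404.866000
x = (391.671634·71.136 − -70.372·-2801.014496) / -4404.866000 = 38.423652
y = (51.396·-2801.014496 − 391.671634·-114.548) / -4404.866000 = 22.496879

x=38.424 y=22.497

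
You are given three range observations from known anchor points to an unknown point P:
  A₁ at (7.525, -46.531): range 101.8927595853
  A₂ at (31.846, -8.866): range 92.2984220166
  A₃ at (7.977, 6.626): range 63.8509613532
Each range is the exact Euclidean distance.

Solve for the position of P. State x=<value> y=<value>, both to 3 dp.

x=-46.570 y=39.817

eq1: (x − 7.525)² + (y + 46.531)² = 101.8927595853²
eq2: (x − 31.846)² + (y + 8.866)² = 92.2984220166²
eq3: (x − 7.977)² + (y − 6.626)² = 63.8509613532²
eq1−eq3, eq1−eq2 (x²,y² cancel):
  0.904·x + 106.314·y = 4190.966009
  48.642·x + 75.330·y = 734.149835
det = 0.904·75.330 − 106.314·48.642 = -5103.227268
x = (4190.966009·75.330 − 106.314·734.149835) / -5103.227268 = -46.569563
y = (0.904·734.149835 − 4190.966009·48.642) / -5103.227268 = 39.816627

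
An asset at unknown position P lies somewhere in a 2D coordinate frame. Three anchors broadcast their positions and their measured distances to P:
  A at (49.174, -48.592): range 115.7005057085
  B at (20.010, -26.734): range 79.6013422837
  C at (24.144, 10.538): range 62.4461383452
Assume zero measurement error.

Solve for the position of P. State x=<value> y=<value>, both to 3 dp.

x=-34.886 y=30.910

eq1: (x − 49.174)² + (y + 48.592)² = 115.7005057085²
eq2: (x − 20.010)² + (y + 26.734)² = 79.6013422837²
eq3: (x − 24.144)² + (y − 10.538)² = 62.4461383452²
eq2−eq3, eq2−eq1 (x²,y² cancel):
  8.268·x + 74.544·y = 2015.728823
  58.328·x − 43.716·y = -3386.075444
det = 8.268·-43.716 − 74.544·58.328 = -4709.446320
x = (2015.728823·-43.716 − 74.544·-3386.075444) / -4709.446320 = -34.885631
y = (8.268·-3386.075444 − 2015.728823·58.328) / -4709.446320 = 30.910110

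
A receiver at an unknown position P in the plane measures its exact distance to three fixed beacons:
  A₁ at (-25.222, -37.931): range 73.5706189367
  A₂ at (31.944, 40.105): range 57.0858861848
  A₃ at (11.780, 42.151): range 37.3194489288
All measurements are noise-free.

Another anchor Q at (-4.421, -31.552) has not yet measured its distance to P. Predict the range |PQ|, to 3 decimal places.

eq1: (x + 25.222)² + (y + 37.931)² = 73.5706189367²
eq2: (x − 31.944)² + (y − 40.105)² = 57.0858861848²
eq3: (x − 11.780)² + (y − 42.151)² = 37.3194489288²
eq3−eq1, eq3−eq2 (x²,y² cancel):
  -74.004·x − 160.164·y = -3860.459858
  40.328·x − 4.092·y = -1152.702173
det = -74.004·-4.092 − -160.164·40.328 = 6761.918160
x = (-3860.459858·-4.092 − -160.164·-1152.702173) / 6761.918160 = -24.966938
y = (-74.004·-1152.702173 − -3860.459858·40.328) / 6761.918160 = 35.639177
|P − Q| = √((-24.966938 − -4.421)² + (35.639177 − -31.552)²) = 70.262293

70.262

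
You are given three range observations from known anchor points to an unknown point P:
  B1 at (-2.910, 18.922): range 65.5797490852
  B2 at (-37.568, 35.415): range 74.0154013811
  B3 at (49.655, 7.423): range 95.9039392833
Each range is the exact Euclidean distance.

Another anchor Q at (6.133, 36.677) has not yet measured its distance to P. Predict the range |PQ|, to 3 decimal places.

eq1: (x + 2.910)² + (y − 18.922)² = 65.5797490852²
eq2: (x + 37.568)² + (y − 35.415)² = 74.0154013811²
eq3: (x − 49.655)² + (y − 7.423)² = 95.9039392833²
eq1−eq3, eq1−eq2 (x²,y² cancel):
  105.130·x − 22.998·y = -2742.652310
  -69.316·x + 32.986·y = 1121.490513
det = 105.130·32.986 − -22.998·-69.316 = 1873.688812
x = (-2742.652310·32.986 − -22.998·1121.490513) / 1873.688812 = -34.518587
y = (105.130·1121.490513 − -2742.652310·-69.316) / 1873.688812 = -38.537557
|P − Q| = √((-34.518587 − 6.133)² + (-38.537557 − 36.677)²) = 85.497258

85.497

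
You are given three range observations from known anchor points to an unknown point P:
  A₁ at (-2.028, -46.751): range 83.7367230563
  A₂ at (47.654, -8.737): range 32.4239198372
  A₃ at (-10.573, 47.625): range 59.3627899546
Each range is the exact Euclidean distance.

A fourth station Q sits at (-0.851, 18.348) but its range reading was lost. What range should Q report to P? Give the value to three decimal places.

44.780

eq1: (x + 2.028)² + (y + 46.751)² = 83.7367230563²
eq2: (x − 47.654)² + (y + 8.737)² = 32.4239198372²
eq3: (x + 10.573)² + (y − 47.625)² = 59.3627899546²
eq2−eq3, eq2−eq1 (x²,y² cancel):
  -116.454·x + 112.724·y = -2439.940185
  -99.364·x − 76.028·y = -6117.998311
det = -116.454·-76.028 − 112.724·-99.364 = 20054.472248
x = (-2439.940185·-76.028 − 112.724·-6117.998311) / 20054.472248 = 43.638596
y = (-116.454·-6117.998311 − -2439.940185·-99.364) / 20054.472248 = 23.437324
|P − Q| = √((43.638596 − -0.851)² + (23.437324 − 18.348)²) = 44.779743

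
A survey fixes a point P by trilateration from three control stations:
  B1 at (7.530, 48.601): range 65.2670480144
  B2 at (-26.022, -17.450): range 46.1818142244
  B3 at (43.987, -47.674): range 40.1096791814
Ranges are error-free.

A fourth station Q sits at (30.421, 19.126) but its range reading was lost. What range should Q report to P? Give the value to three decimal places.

eq1: (x − 7.530)² + (y − 48.601)² = 65.2670480144²
eq2: (x + 26.022)² + (y + 17.450)² = 46.1818142244²
eq3: (x − 43.987)² + (y + 47.674)² = 40.1096791814²
eq3−eq1, eq3−eq2 (x²,y² cancel):
  -72.914·x + 192.550·y = -4439.909536
  -140.018·x + 60.448·y = -3749.993062
det = -72.914·60.448 − 192.550·-140.018 = 22552.960428
x = (-4439.909536·60.448 − 192.550·-3749.993062) / 22552.960428 = 20.116096
y = (-72.914·-3749.993062 − -4439.909536·-140.018) / 22552.960428 = -15.441000
|P − Q| = √((20.116096 − 30.421)² + (-15.441000 − 19.126)²) = 36.070328

36.070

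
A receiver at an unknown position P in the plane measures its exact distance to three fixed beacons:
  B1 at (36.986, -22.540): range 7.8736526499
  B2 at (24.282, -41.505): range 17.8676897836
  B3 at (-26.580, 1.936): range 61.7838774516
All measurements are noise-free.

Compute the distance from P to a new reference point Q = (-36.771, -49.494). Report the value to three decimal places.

70.713

eq1: (x − 36.986)² + (y + 22.540)² = 7.8736526499²
eq2: (x − 24.282)² + (y + 41.505)² = 17.8676897836²
eq3: (x + 26.580)² + (y − 1.936)² = 61.7838774516²
eq3−eq2, eq3−eq1 (x²,y² cancel):
  101.724·x − 86.882·y = 5100.029228
  127.132·x − 48.952·y = 4921.024407
det = 101.724·-48.952 − -86.882·127.132 = 6065.889176
x = (5100.029228·-48.952 − -86.882·4921.024407) / 6065.889176 = 29.326585
y = (101.724·4921.024407 − 5100.029228·127.132) / 6065.889176 = -24.364215
|P − Q| = √((29.326585 − -36.771)² + (-24.364215 − -49.494)²) = 70.713484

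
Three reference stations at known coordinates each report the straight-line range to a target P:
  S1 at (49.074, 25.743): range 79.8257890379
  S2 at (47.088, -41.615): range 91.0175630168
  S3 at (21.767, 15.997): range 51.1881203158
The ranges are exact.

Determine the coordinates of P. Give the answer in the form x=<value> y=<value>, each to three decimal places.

eq1: (x − 49.074)² + (y − 25.743)² = 79.8257890379²
eq2: (x − 47.088)² + (y + 41.615)² = 91.0175630168²
eq3: (x − 21.767)² + (y − 15.997)² = 51.1881203158²
eq3−eq1, eq3−eq2 (x²,y² cancel):
  54.614·x + 19.492·y = -1410.679707
  50.642·x − 115.224·y = -2444.591445
det = 54.614·-115.224 − 19.492·50.642 = -7279.957400
x = (-1410.679707·-115.224 − 19.492·-2444.591445) / -7279.957400 = -28.872990
y = (54.614·-2444.591445 − -1410.679707·50.642) / -7279.957400 = 8.526049

x=-28.873 y=8.526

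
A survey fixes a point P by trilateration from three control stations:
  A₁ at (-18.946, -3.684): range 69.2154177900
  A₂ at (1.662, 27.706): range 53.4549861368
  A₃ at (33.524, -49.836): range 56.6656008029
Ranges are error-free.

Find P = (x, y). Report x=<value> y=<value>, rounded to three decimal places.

x=49.790 y=4.445

eq1: (x + 18.946)² + (y + 3.684)² = 69.2154177900²
eq2: (x − 1.662)² + (y − 27.706)² = 53.4549861368²
eq3: (x − 33.524)² + (y + 49.836)² = 56.6656008029²
eq1−eq3, eq1−eq2 (x²,y² cancel):
  104.940·x − 92.304·y = 4814.746445
  41.216·x + 62.780·y = 2331.200425
det = 104.940·62.780 − -92.304·41.216 = 10392.534864
x = (4814.746445·62.780 − -92.304·2331.200425) / 10392.534864 = 49.790442
y = (104.940·2331.200425 − 4814.746445·41.216) / 10392.534864 = 4.444689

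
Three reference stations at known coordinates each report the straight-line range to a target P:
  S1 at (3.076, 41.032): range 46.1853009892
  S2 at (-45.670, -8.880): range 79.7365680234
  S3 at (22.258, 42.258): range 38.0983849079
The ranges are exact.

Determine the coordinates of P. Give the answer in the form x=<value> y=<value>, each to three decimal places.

x=32.735 y=5.629

eq1: (x − 3.076)² + (y − 41.032)² = 46.1853009892²
eq2: (x + 45.670)² + (y + 8.880)² = 79.7365680234²
eq3: (x − 22.258)² + (y − 42.258)² = 38.0983849079²
eq1−eq2, eq1−eq3 (x²,y² cancel):
  -97.492·x − 99.824·y = -3753.321753
  38.364·x + 2.452·y = 1269.665423
det = -97.492·2.452 − -99.824·38.364 = 3590.597552
x = (-3753.321753·2.452 − -99.824·1269.665423) / 3590.597552 = 32.735481
y = (-97.492·1269.665423 − -3753.321753·38.364) / 3590.597552 = 5.628649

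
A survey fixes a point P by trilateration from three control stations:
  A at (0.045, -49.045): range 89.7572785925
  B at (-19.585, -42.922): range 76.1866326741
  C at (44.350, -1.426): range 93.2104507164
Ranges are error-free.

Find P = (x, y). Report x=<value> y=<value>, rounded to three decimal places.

x=-43.625 y=29.372

eq1: (x − 0.045)² + (y + 49.045)² = 89.7572785925²
eq2: (x + 19.585)² + (y + 42.922)² = 76.1866326741²
eq3: (x − 44.350)² + (y + 1.426)² = 93.2104507164²
eq2−eq1, eq2−eq3 (x²,y² cancel):
  39.260·x − 12.246·y = -2072.422321
  127.870·x + 82.992·y = -3140.699458
det = 39.260·82.992 − -12.246·127.870 = 4824.161940
x = (-2072.422321·82.992 − -12.246·-3140.699458) / 4824.161940 = -43.625293
y = (39.260·-3140.699458 − -2072.422321·127.870) / 4824.161940 = 29.372310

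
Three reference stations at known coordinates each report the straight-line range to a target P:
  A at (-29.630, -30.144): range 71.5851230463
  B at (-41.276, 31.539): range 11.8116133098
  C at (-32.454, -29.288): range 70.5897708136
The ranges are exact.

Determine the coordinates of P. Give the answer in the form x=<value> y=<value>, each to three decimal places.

x=-34.581 y=41.270

eq1: (x + 29.630)² + (y + 30.144)² = 71.5851230463²
eq2: (x + 41.276)² + (y − 31.539)² = 11.8116133098²
eq3: (x + 32.454)² + (y + 29.288)² = 70.5897708136²
eq1−eq2, eq1−eq3 (x²,y² cancel):
  -23.292·x + 123.366·y = 5896.734694
  -5.648·x + 1.712·y = 265.965522
det = -23.292·1.712 − 123.366·-5.648 = 656.895264
x = (5896.734694·1.712 − 123.366·265.965522) / 656.895264 = -34.580692
y = (-23.292·265.965522 − 5896.734694·-5.648) / 656.895264 = 41.269728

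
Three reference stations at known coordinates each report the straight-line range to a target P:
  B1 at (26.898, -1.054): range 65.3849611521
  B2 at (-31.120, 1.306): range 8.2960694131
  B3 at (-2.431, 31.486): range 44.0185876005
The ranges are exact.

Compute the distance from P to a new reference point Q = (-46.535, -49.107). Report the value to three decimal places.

eq1: (x − 26.898)² + (y + 1.054)² = 65.3849611521²
eq2: (x + 31.120)² + (y − 1.306)² = 8.2960694131²
eq3: (x + 2.431)² + (y − 31.486)² = 44.0185876005²
eq1−eq2, eq1−eq3 (x²,y² cancel):
  -116.036·x + 4.720·y = 4451.915093
  -58.658·x + 65.080·y = 2610.221728
det = -116.036·65.080 − 4.720·-58.658 = -7274.757120
x = (4451.915093·65.080 − 4.720·2610.221728) / -7274.757120 = -38.133285
y = (-116.036·2610.221728 − 4451.915093·-58.658) / -7274.757120 = 5.737546
|P − Q| = √((-38.133285 − -46.535)² + (5.737546 − -49.107)²) = 55.484349

55.484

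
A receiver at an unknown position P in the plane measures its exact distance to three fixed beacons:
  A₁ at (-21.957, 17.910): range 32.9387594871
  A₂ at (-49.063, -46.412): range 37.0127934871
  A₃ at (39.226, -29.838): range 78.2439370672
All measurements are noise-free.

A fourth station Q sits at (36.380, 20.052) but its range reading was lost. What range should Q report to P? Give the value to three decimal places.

eq1: (x + 21.957)² + (y − 17.910)² = 32.9387594871²
eq2: (x + 49.063)² + (y + 46.412)² = 37.0127934871²
eq3: (x − 39.226)² + (y + 29.838)² = 78.2439370672²
eq1−eq2, eq1−eq3 (x²,y² cancel):
  -54.212·x − 128.644·y = 3473.388759
  122.366·x − 95.496·y = -3411.044440
det = -54.212·-95.496 − -128.644·122.366 = 20918.680856
x = (3473.388759·-95.496 − -128.644·-3411.044440) / 20918.680856 = -36.833352
y = (-54.212·-3411.044440 − 3473.388759·122.366) / 20918.680856 = -11.478025
|P − Q| = √((-36.833352 − 36.380)² + (-11.478025 − 20.052)²) = 79.714098

79.714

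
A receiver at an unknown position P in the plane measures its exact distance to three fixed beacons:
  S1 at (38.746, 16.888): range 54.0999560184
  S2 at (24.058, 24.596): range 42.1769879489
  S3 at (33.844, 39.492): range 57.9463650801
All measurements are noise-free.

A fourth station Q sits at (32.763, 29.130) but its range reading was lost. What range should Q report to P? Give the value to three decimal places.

51.975

eq1: (x − 38.746)² + (y − 16.888)² = 54.0999560184²
eq2: (x − 24.058)² + (y − 24.596)² = 42.1769879489²
eq3: (x − 33.844)² + (y − 39.492)² = 57.9463650801²
eq3−eq1, eq3−eq2 (x²,y² cancel):
  9.804·x − 45.208·y = -487.601355
  -19.572·x − 29.792·y = 57.599094
det = 9.804·-29.792 − -45.208·-19.572 = -1176.891744
x = (-487.601355·-29.792 − -45.208·57.599094) / -1176.891744 = -14.555765
y = (9.804·57.599094 − -487.601355·-19.572) / -1176.891744 = 7.629106
|P − Q| = √((-14.555765 − 32.763)² + (7.629106 − 29.130)²) = 51.974551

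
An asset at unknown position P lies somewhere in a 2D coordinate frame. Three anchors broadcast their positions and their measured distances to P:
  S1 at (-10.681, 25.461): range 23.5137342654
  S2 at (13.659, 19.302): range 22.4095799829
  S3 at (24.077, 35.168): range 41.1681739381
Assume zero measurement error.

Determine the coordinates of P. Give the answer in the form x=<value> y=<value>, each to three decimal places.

x=-2.244 y=3.513

eq1: (x + 10.681)² + (y − 25.461)² = 23.5137342654²
eq2: (x − 13.659)² + (y − 19.302)² = 22.4095799829²
eq3: (x − 24.077)² + (y − 35.168)² = 41.1681739381²
eq3−eq1, eq3−eq2 (x²,y² cancel):
  -69.516·x − 19.414·y = 87.778975
  -20.836·x − 31.732·y = -64.725398
det = -69.516·-31.732 − -19.414·-20.836 = 1801.371608
x = (87.778975·-31.732 − -19.414·-64.725398) / 1801.371608 = -2.243835
y = (-69.516·-64.725398 − 87.778975·-20.836) / 1801.371608 = 3.513108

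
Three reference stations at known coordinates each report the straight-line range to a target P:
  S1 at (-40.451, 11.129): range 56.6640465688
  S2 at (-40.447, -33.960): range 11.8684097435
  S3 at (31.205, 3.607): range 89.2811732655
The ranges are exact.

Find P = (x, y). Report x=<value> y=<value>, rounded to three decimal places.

x=-43.385 y=-45.459

eq1: (x + 40.451)² + (y − 11.129)² = 56.6640465688²
eq2: (x + 40.447)² + (y + 33.960)² = 11.8684097435²
eq3: (x − 31.205)² + (y − 3.607)² = 89.2811732655²
eq2−eq3, eq2−eq1 (x²,y² cancel):
  143.304·x + 75.134·y = -9632.747685
  -0.008·x + 90.178·y = -4099.058391
det = 143.304·90.178 − 75.134·-0.008 = 12923.469184
x = (-9632.747685·90.178 − 75.134·-4099.058391) / 12923.469184 = -43.384888
y = (143.304·-4099.058391 − -9632.747685·-0.008) / 12923.469184 = -45.459042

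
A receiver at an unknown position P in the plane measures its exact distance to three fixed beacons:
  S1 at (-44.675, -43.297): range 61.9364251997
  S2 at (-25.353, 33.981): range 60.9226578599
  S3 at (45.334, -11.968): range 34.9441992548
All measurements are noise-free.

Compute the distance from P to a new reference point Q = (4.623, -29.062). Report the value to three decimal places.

15.034

eq1: (x + 44.675)² + (y + 43.297)² = 61.9364251997²
eq2: (x + 25.353)² + (y − 33.981)² = 60.9226578599²
eq3: (x − 45.334)² + (y + 11.968)² = 34.9441992548²
eq2−eq3, eq2−eq1 (x²,y² cancel):
  141.374·x − 91.898·y = 2891.394789
  -38.644·x − 154.556·y = 1948.452338
det = 141.374·-154.556 − -91.898·-38.644 = -25401.506256
x = (2891.394789·-154.556 − -91.898·1948.452338) / -25401.506256 = 10.543609
y = (141.374·1948.452338 − 2891.394789·-38.644) / -25401.506256 = -15.243016
|P − Q| = √((10.543609 − 4.623)² + (-15.243016 − -29.062)²) = 15.033893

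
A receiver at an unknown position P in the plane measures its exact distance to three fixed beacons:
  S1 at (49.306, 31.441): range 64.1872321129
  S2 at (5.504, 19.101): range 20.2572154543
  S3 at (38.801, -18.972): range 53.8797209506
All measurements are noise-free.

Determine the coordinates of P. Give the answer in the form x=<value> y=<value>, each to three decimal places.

x=-9.310 y=5.284

eq1: (x − 49.306)² + (y − 31.441)² = 64.1872321129²
eq2: (x − 5.504)² + (y − 19.101)² = 20.2572154543²
eq3: (x − 38.801)² + (y + 18.972)² = 53.8797209506²
eq3−eq1, eq3−eq2 (x²,y² cancel):
  21.010·x + 100.826·y = 337.187295
  -66.594·x + 76.146·y = 1022.357384
det = 21.010·76.146 − 100.826·-66.594 = 8314.234104
x = (337.187295·76.146 − 100.826·1022.357384) / 8314.234104 = -9.309906
y = (21.010·1022.357384 − 337.187295·-66.594) / 8314.234104 = 5.284237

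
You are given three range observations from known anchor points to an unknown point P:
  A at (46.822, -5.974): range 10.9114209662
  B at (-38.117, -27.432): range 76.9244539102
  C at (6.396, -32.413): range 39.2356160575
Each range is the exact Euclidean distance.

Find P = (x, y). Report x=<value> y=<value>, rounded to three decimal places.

x=35.927 y=-6.580

eq1: (x − 46.822)² + (y + 5.974)² = 10.9114209662²
eq2: (x + 38.117)² + (y + 27.432)² = 76.9244539102²
eq3: (x − 6.396)² + (y + 32.413)² = 39.2356160575²
eq1−eq2, eq1−eq3 (x²,y² cancel):
  -169.878·x − 42.916·y = -5820.880549
  -80.852·x − 52.878·y = -2556.851435
det = -169.878·-52.878 − -42.916·-80.852 = 5512.964452
x = (-5820.880549·-52.878 − -42.916·-2556.851435) / 5512.964452 = 35.927437
y = (-169.878·-2556.851435 − -5820.880549·-80.852) / 5512.964452 = -6.580312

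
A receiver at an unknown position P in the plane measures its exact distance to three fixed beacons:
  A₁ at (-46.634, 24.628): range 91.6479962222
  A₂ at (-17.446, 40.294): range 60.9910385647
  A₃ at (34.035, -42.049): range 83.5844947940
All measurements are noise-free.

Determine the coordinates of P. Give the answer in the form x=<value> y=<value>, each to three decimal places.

x=43.541 y=40.993

eq1: (x + 46.634)² + (y − 24.628)² = 91.6479962222²
eq2: (x + 17.446)² + (y − 40.294)² = 60.9910385647²
eq3: (x − 34.035)² + (y + 42.049)² = 83.5844947940²
eq2−eq3, eq2−eq1 (x²,y² cancel):
  102.962·x − 164.686·y = -2267.930711
  -58.376·x − 31.332·y = -3826.149438
det = 102.962·-31.332 − -164.686·-58.376 = -12839.715320
x = (-2267.930711·-31.332 − -164.686·-3826.149438) / -12839.715320 = 43.541031
y = (102.962·-3826.149438 − -2267.930711·-58.376) / -12839.715320 = 40.993177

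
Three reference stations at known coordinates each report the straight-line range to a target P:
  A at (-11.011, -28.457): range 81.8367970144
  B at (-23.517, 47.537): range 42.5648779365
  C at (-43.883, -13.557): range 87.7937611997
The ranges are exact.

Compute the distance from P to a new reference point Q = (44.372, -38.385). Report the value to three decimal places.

89.694

eq1: (x + 11.011)² + (y + 28.457)² = 81.8367970144²
eq2: (x + 23.517)² + (y − 47.537)² = 42.5648779365²
eq3: (x + 43.883)² + (y + 13.557)² = 87.7937611997²
eq3−eq2, eq3−eq1 (x²,y² cancel):
  40.732·x + 122.188·y = 6599.281392
  65.744·x − 29.800·y = -167.983808
det = 40.732·-29.800 − 122.188·65.744 = -9246.941472
x = (6599.281392·-29.800 − 122.188·-167.983808) / -9246.941472 = 19.047701
y = (40.732·-167.983808 − 6599.281392·65.744) / -9246.941472 = 47.659594
|P − Q| = √((19.047701 − 44.372)² + (47.659594 − -38.385)²) = 89.693880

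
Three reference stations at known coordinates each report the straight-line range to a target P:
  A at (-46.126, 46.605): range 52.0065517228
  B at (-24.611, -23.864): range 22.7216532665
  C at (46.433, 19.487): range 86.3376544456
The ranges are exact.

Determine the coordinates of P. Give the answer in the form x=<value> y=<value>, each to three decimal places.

eq1: (x + 46.126)² + (y − 46.605)² = 52.0065517228²
eq2: (x + 24.611)² + (y + 23.864)² = 22.7216532665²
eq3: (x − 46.433)² + (y − 19.487)² = 86.3376544456²
eq3−eq1, eq3−eq2 (x²,y² cancel):
  -185.118·x + 54.236·y = 6513.376396
  -142.088·x − 86.702·y = 5577.342207
det = -185.118·-86.702 − 54.236·-142.088 = 23756.385604
x = (6513.376396·-86.702 − 54.236·5577.342207) / 23756.385604 = -36.504522
y = (-185.118·5577.342207 − 6513.376396·-142.088) / 23756.385604 = -4.503792

x=-36.505 y=-4.504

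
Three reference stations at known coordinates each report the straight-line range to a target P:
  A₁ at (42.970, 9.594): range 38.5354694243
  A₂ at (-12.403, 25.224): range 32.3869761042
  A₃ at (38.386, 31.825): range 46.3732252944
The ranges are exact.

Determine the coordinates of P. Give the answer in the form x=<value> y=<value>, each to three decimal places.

eq1: (x − 42.970)² + (y − 9.594)² = 38.5354694243²
eq2: (x + 12.403)² + (y − 25.224)² = 32.3869761042²
eq3: (x − 38.386)² + (y − 31.825)² = 46.3732252944²
eq2−eq1, eq2−eq3 (x²,y² cancel):
  110.746·x − 31.260·y = 712.314968
  101.578·x + 13.202·y = 594.671233
det = 110.746·13.202 − -31.260·101.578 = 4637.396972
x = (712.314968·13.202 − -31.260·594.671233) / 4637.396972 = 6.036448
y = (110.746·594.671233 − 712.314968·101.578) / 4637.396972 = -1.401232

x=6.036 y=-1.401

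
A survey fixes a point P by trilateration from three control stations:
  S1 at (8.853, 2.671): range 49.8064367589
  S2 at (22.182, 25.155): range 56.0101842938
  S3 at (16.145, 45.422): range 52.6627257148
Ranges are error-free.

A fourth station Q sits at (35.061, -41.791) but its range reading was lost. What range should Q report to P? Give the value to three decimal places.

eq1: (x − 8.853)² + (y − 2.671)² = 49.8064367589²
eq2: (x − 22.182)² + (y − 25.155)² = 56.0101842938²
eq3: (x − 16.145)² + (y − 45.422)² = 52.6627257148²
eq2−eq3, eq2−eq1 (x²,y² cancel):
  -12.074·x + 40.534·y = 1562.782025
  -26.658·x − 44.968·y = -382.845697
det = -12.074·-44.968 − 40.534·-26.658 = 1623.499004
x = (1562.782025·-44.968 − 40.534·-382.845697) / 1623.499004 = -33.727717
y = (-12.074·-382.845697 − 1562.782025·-26.658) / 1623.499004 = 28.508254
|P − Q| = √((-33.727717 − 35.061)² + (28.508254 − -41.791)²) = 98.355847

98.356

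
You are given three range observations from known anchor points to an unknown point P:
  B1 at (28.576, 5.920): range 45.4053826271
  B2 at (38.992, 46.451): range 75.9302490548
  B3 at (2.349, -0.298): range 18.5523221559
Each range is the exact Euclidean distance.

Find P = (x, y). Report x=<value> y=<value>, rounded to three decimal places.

eq1: (x − 28.576)² + (y − 5.920)² = 45.4053826271²
eq2: (x − 38.992)² + (y − 46.451)² = 75.9302490548²
eq3: (x − 2.349)² + (y + 0.298)² = 18.5523221559²
eq1−eq2, eq1−eq3 (x²,y² cancel):
  20.832·x + 81.062·y = -877.316661
  -52.454·x − 12.436·y = 871.432543
det = 20.832·-12.436 − 81.062·-52.454 = 3992.959396
x = (-877.316661·-12.436 − 81.062·871.432543) / 3992.959396 = -14.958768
y = (20.832·871.432543 − -877.316661·-52.454) / 3992.959396 = -6.978555

x=-14.959 y=-6.979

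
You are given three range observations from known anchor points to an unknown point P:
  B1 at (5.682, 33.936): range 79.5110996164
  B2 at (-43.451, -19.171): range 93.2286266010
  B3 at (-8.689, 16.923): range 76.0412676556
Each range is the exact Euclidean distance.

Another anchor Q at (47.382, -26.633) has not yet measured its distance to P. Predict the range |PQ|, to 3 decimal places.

6.410

eq1: (x − 5.682)² + (y − 33.936)² = 79.5110996164²
eq2: (x + 43.451)² + (y + 19.171)² = 93.2286266010²
eq3: (x + 8.689)² + (y − 16.923)² = 76.0412676556²
eq3−eq2, eq3−eq1 (x²,y² cancel):
  -69.524·x − 72.188·y = -1015.672439
  28.742·x + 34.026·y = 282.309994
det = -69.524·34.026 − -72.188·28.742 = -290.796128
x = (-1015.672439·34.026 − -72.188·282.309994) / -290.796128 = 48.762260
y = (-69.524·282.309994 − -1015.672439·28.742) / -290.796128 = -32.892932
|P − Q| = √((48.762260 − 47.382)² + (-32.892932 − -26.633)²) = 6.410294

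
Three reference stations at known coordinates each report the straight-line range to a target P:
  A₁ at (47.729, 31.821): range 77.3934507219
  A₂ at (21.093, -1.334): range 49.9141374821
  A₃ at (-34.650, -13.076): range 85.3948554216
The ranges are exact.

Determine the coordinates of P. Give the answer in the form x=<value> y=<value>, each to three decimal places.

x=44.350 y=-45.499

eq1: (x − 47.729)² + (y − 31.821)² = 77.3934507219²
eq2: (x − 21.093)² + (y + 1.334)² = 49.9141374821²
eq3: (x + 34.650)² + (y + 13.076)² = 85.3948554216²
eq3−eq2, eq3−eq1 (x²,y² cancel):
  111.486·x + 23.484·y = 3875.950141
  164.758·x + 89.794·y = 3221.564324
det = 111.486·89.794 − 23.484·164.758 = 6141.597012
x = (3875.950141·89.794 − 23.484·3221.564324) / 6141.597012 = 44.350329
y = (111.486·3221.564324 − 3875.950141·164.758) / 6141.597012 = -45.498666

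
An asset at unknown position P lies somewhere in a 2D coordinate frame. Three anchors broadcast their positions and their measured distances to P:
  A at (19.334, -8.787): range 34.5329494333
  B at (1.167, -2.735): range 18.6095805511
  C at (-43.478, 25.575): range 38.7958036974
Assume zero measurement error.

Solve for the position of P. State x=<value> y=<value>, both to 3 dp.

x=-6.362 y=14.284

eq1: (x − 19.334)² + (y + 8.787)² = 34.5329494333²
eq2: (x − 1.167)² + (y + 2.735)² = 18.6095805511²
eq3: (x + 43.478)² + (y − 25.575)² = 38.7958036974²
eq3−eq2, eq3−eq1 (x²,y² cancel):
  89.290·x − 56.620·y = -1376.777099
  125.624·x − 68.724·y = -1780.812396
det = 89.290·-68.724 − -56.620·125.624 = 976.464920
x = (-1376.777099·-68.724 − -56.620·-1780.812396) / 976.464920 = -6.361691
y = (89.290·-1780.812396 − -1376.777099·125.624) / 976.464920 = 14.283675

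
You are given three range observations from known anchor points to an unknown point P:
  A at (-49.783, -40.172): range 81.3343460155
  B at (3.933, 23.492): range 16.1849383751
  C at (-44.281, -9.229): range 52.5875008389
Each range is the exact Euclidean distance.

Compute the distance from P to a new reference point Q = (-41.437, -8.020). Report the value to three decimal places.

49.850

eq1: (x + 49.783)² + (y + 40.172)² = 81.3343460155²
eq2: (x − 3.933)² + (y − 23.492)² = 16.1849383751²
eq3: (x + 44.281)² + (y + 9.229)² = 52.5875008389²
eq3−eq2, eq3−eq1 (x²,y² cancel):
  96.428·x + 65.442·y = 1024.854165
  -11.004·x − 61.886·y = -1803.675326
det = 96.428·-61.886 − 65.442·-11.004 = -5247.419440
x = (1024.854165·-61.886 − 65.442·-1803.675326) / -5247.419440 = -10.407401
y = (96.428·-1803.675326 − 1024.854165·-11.004) / -5247.419440 = 30.995675
|P − Q| = √((-10.407401 − -41.437)² + (30.995675 − -8.020)²) = 49.850366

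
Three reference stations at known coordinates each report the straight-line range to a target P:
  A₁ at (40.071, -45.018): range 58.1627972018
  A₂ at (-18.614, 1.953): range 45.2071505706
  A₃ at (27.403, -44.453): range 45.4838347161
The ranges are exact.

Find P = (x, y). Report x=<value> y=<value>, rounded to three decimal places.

eq1: (x − 40.071)² + (y + 45.018)² = 58.1627972018²
eq2: (x + 18.614)² + (y − 1.953)² = 45.2071505706²
eq3: (x − 27.403)² + (y + 44.453)² = 45.4838347161²
eq2−eq3, eq2−eq1 (x²,y² cancel):
  92.034·x − 92.812·y = 2351.605655
  117.370·x − 93.942·y = 1942.785644
det = 92.034·-93.942 − -92.812·117.370 = 2247.486412
x = (2351.605655·-93.942 − -92.812·1942.785644) / 2247.486412 = -18.064944
y = (92.034·1942.785644 − 2351.605655·117.370) / 2247.486412 = -43.250816

x=-18.065 y=-43.251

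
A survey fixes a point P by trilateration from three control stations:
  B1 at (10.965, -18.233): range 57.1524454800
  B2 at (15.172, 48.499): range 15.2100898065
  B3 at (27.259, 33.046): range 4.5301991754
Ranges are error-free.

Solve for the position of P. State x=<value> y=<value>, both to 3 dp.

x=25.249 y=37.106

eq1: (x − 10.965)² + (y + 18.233)² = 57.1524454800²
eq2: (x − 15.172)² + (y − 48.499)² = 15.2100898065²
eq3: (x − 27.259)² + (y − 33.046)² = 4.5301991754²
eq3−eq2, eq3−eq1 (x²,y² cancel):
  -24.174·x + 30.906·y = 536.427261
  -32.588·x − 102.558·y = -4628.297003
det = -24.174·-102.558 − 30.906·-32.588 = 3486.401820
x = (536.427261·-102.558 − 30.906·-4628.297003) / 3486.401820 = 25.248736
y = (-24.174·-4628.297003 − 536.427261·-32.588) / 3486.401820 = 37.105747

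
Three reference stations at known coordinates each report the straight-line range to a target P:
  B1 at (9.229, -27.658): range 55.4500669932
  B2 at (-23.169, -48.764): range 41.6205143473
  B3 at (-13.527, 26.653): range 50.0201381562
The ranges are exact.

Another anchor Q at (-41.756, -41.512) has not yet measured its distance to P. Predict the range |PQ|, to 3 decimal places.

eq1: (x − 9.229)² + (y + 27.658)² = 55.4500669932²
eq2: (x + 23.169)² + (y + 48.764)² = 41.6205143473²
eq3: (x + 13.527)² + (y − 26.653)² = 50.0201381562²
eq1−eq2, eq1−eq3 (x²,y² cancel):
  -64.796·x − 42.212·y = 3407.033567
  -45.512·x + 108.622·y = 615.918441
det = -64.796·108.622 − -42.212·-45.512 = -8959.423656
x = (3407.033567·108.622 − -42.212·615.918441) / -8959.423656 = -44.207972
y = (-64.796·615.918441 − 3407.033567·-45.512) / -8959.423656 = -12.852597
|P − Q| = √((-44.207972 − -41.756)² + (-12.852597 − -41.512)²) = 28.764102

28.764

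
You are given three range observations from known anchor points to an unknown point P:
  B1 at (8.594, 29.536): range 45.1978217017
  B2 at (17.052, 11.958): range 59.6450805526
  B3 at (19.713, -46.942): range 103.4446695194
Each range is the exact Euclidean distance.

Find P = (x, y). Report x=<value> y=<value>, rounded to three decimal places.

eq1: (x − 8.594)² + (y − 29.536)² = 45.1978217017²
eq2: (x − 17.052)² + (y − 11.958)² = 59.6450805526²
eq3: (x − 19.713)² + (y + 46.942)² = 103.4446695194²
eq2−eq1, eq2−eq3 (x²,y² cancel):
  -16.916·x + 35.156·y = 2027.160212
  5.322·x − 117.800·y = -4984.874753
det = -16.916·-117.800 − 35.156·5.322 = 1805.604568
x = (2027.160212·-117.800 − 35.156·-4984.874753) / 1805.604568 = -35.196641
y = (-16.916·-4984.874753 − 2027.160212·5.322) / 1805.604568 = 40.726301

x=-35.197 y=40.726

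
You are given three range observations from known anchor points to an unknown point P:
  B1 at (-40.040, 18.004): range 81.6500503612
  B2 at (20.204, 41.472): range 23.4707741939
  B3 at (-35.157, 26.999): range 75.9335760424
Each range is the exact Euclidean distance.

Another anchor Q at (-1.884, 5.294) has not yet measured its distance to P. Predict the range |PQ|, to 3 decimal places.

49.276

eq1: (x + 40.040)² + (y − 18.004)² = 81.6500503612²
eq2: (x − 20.204)² + (y − 41.472)² = 23.4707741939²
eq3: (x + 35.157)² + (y − 26.999)² = 75.9335760424²
eq2−eq1, eq2−eq3 (x²,y² cancel):
  -120.488·x − 46.936·y = -6316.636267
  -110.722·x − 28.946·y = -5378.198479
det = -120.488·-28.946 − -46.936·-110.722 = -1709.202144
x = (-6316.636267·-28.946 − -46.936·-5378.198479) / -1709.202144 = 40.714769
y = (-120.488·-5378.198479 − -6316.636267·-110.722) / -1709.202144 = 30.062110
|P − Q| = √((40.714769 − -1.884)² + (30.062110 − 5.294)²) = 49.275901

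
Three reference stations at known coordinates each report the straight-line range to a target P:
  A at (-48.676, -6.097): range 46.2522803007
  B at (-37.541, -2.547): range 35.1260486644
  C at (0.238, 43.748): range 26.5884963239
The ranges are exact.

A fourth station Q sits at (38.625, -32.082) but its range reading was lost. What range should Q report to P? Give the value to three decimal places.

eq1: (x + 48.676)² + (y + 6.097)² = 46.2522803007²
eq2: (x + 37.541)² + (y + 2.547)² = 35.1260486644²
eq3: (x − 0.238)² + (y − 43.748)² = 26.5884963239²
eq1−eq2, eq1−eq3 (x²,y² cancel):
  22.270·x + 7.100·y = -85.278357
  97.828·x + 99.690·y = 939.743059
det = 22.270·99.690 − 7.100·97.828 = 1525.517500
x = (-85.278357·99.690 − 7.100·939.743059) / 1525.517500 = -9.946510
y = (22.270·939.743059 − -85.278357·97.828) / 1525.517500 = 19.187383
|P − Q| = √((-9.946510 − 38.625)² + (19.187383 − -32.082)²) = 70.623942

70.624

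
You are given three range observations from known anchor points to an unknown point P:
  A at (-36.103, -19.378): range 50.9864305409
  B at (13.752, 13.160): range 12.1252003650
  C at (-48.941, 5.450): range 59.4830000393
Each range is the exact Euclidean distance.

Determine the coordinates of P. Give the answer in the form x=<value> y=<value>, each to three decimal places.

eq1: (x + 36.103)² + (y + 19.378)² = 50.9864305409²
eq2: (x − 13.752)² + (y − 13.160)² = 12.1252003650²
eq3: (x + 48.941)² + (y − 5.450)² = 59.4830000393²
eq1−eq2, eq1−eq3 (x²,y² cancel):
  99.710·x + 65.076·y = 1135.965226
  -25.676·x + 49.656·y = -192.620706
det = 99.710·49.656 − 65.076·-25.676 = 6622.091136
x = (1135.965226·49.656 − 65.076·-192.620706) / 6622.091136 = 10.410982
y = (99.710·-192.620706 − 1135.965226·-25.676) / 6622.091136 = 1.504182

x=10.411 y=1.504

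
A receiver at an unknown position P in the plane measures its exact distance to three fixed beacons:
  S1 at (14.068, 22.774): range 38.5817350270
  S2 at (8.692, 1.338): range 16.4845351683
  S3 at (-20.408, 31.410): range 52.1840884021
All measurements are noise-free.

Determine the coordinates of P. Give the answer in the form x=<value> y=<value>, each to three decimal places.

eq1: (x − 14.068)² + (y − 22.774)² = 38.5817350270²
eq2: (x − 8.692)² + (y − 1.338)² = 16.4845351683²
eq3: (x + 20.408)² + (y − 31.410)² = 52.1840884021²
eq2−eq3, eq2−eq1 (x²,y² cancel):
  -58.200·x + 60.144·y = -1125.705727
  10.752·x + 42.872·y = -577.587786
det = -58.200·42.872 − 60.144·10.752 = -3141.818688
x = (-1125.705727·42.872 − 60.144·-577.587786) / -3141.818688 = 4.304136
y = (-58.200·-577.587786 − -1125.705727·10.752) / -3141.818688 = -14.551825

x=4.304 y=-14.552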